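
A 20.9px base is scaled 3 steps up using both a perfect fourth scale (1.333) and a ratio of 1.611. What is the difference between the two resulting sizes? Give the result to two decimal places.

37.88px

Perfect fourth: 20.9 × 1.333³ = 49.5036px
At 1.611: 20.9 × 1.611³ = 87.3842px
Difference: 87.3842 − 49.5036 = 37.8806px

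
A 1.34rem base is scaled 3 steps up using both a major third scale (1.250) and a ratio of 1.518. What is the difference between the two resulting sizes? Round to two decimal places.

Major third: 1.34 × 1.250³ = 2.6172rem
At 1.518: 1.34 × 1.518³ = 4.6873rem
Difference: 4.6873 − 2.6172 = 2.0701rem

2.07rem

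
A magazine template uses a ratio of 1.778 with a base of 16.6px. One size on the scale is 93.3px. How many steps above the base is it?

3

1.778ⁿ = 93.3 / 16.6 = 5.6205
n = ln(5.6205) / ln(1.778) = 1.7264 / 0.5755 ≈ 3.00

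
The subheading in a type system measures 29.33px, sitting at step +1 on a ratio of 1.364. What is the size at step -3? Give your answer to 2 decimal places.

8.47px

29.33 ÷ 1.364⁴ = 29.33 ÷ 3.46145 ≈ 8.473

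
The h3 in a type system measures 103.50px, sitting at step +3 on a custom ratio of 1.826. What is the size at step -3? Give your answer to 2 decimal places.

2.79px

103.50 ÷ 1.826⁶ = 103.50 ÷ 37.06847 ≈ 2.792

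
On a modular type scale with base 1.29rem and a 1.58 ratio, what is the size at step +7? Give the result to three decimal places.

1.29 × 1.58⁷ = 1.29 × 24.58100 ≈ 31.709

31.709rem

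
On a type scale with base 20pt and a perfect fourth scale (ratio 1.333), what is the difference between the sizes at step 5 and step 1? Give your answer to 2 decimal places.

57.51pt

Step 1: 20.0 × 1.333 = 26.6600pt
Step 5: 20.0 × 1.333⁵ = 84.1745pt
Difference: 84.1745 − 26.6600 = 57.5145pt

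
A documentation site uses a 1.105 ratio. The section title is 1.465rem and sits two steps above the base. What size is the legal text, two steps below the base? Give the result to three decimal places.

0.983rem

The gap is -2 − (2) = -4 steps, so the factor is 1.105^-4.
1.465 ÷ 1.105⁴ = 1.465 ÷ 1.49090 ≈ 0.983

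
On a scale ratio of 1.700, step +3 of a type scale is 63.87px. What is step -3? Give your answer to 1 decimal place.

Moving from step +3 to step -3 is 6 steps down, so divide by r⁶.
63.87 ÷ 1.700⁶ = 63.87 ÷ 24.13757 ≈ 2.646

2.6px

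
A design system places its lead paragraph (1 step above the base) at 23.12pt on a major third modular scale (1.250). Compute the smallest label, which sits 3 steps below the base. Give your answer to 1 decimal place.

9.5pt

The gap is -3 − (1) = -4 steps, so the factor is 1.250^-4.
23.12 ÷ 1.250⁴ = 23.12 ÷ 2.44141 ≈ 9.470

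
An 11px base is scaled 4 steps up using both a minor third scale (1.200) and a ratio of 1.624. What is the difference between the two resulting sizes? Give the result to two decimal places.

Minor third: 11.0 × 1.200⁴ = 22.8096px
At 1.624: 11.0 × 1.624⁴ = 76.5133px
Difference: 76.5133 − 22.8096 = 53.7037px

53.70px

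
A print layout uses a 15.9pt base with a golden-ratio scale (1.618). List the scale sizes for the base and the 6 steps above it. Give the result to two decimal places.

Step 0: 15.9pt
Step 1: 15.9 × 1.618 = 25.73
Step 2: 15.9 × 1.618² = 41.62
Step 3: 15.9 × 1.618³ = 67.35
Step 4: 15.9 × 1.618⁴ = 108.97
Step 5: 15.9 × 1.618⁵ = 176.32
Step 6: 15.9 × 1.618⁶ = 285.28

15.90pt, 25.73pt, 41.62pt, 67.35pt, 108.97pt, 176.32pt, 285.28pt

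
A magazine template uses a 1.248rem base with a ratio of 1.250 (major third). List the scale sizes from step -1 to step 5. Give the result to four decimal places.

0.9984rem, 1.2480rem, 1.5600rem, 1.9500rem, 2.4375rem, 3.0469rem, 3.8086rem

Step -1: 1.248 ÷ 1.250 = 0.9984
Step 0: 1.248rem
Step 1: 1.248 × 1.250 = 1.5600
Step 2: 1.248 × 1.250² = 1.9500
Step 3: 1.248 × 1.250³ = 2.4375
Step 4: 1.248 × 1.250⁴ = 3.0469
Step 5: 1.248 × 1.250⁵ = 3.8086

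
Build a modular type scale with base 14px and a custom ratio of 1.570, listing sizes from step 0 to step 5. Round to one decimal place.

14.0px, 22.0px, 34.5px, 54.2px, 85.1px, 133.5px

Step 0: 14px
Step 1: 14.0 × 1.570 = 22.0
Step 2: 14.0 × 1.570² = 34.5
Step 3: 14.0 × 1.570³ = 54.2
Step 4: 14.0 × 1.570⁴ = 85.1
Step 5: 14.0 × 1.570⁵ = 133.5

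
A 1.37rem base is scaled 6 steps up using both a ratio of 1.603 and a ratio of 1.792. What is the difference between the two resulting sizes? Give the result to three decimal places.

At 1.603: 1.37 × 1.603⁶ = 23.24458rem
At 1.792: 1.37 × 1.792⁶ = 45.36789rem
Difference: 45.36789 − 23.24458 = 22.12331rem

22.123rem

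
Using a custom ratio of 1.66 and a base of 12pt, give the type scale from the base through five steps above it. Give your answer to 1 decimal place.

Step 0: 12pt
Step 1: 12.0 × 1.66 = 19.9
Step 2: 12.0 × 1.66² = 33.1
Step 3: 12.0 × 1.66³ = 54.9
Step 4: 12.0 × 1.66⁴ = 91.1
Step 5: 12.0 × 1.66⁵ = 151.3

12.0pt, 19.9pt, 33.1pt, 54.9pt, 91.1pt, 151.3pt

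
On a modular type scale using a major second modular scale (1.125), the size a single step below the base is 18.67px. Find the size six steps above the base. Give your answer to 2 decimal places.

The gap is 6 − (-1) = 7 steps, so the factor is 1.125^7.
18.67 × 1.125⁷ = 18.67 × 2.28070 ≈ 42.581

42.58px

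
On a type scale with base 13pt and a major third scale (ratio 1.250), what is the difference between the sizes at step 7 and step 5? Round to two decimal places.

22.32pt

Step 5: 13.0 × 1.250⁵ = 39.6729pt
Step 7: 13.0 × 1.250⁷ = 61.9888pt
Difference: 61.9888 − 39.6729 = 22.3159pt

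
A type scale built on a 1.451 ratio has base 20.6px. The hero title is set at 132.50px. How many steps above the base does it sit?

5

1.451ⁿ = 132.50 / 20.6 = 6.4320
n = ln(6.4320) / ln(1.451) = 1.8613 / 0.3723 ≈ 5.00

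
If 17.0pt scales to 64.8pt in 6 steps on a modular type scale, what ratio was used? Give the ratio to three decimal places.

1.250

r⁶ = 64.8 / 17.0, so r = (64.8/17.0)^(1/6).
r = 3.8118^(1/6) ≈ 1.2498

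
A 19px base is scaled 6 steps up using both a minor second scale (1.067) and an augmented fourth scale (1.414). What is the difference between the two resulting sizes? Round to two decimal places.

123.82px

Minor second: 19.0 × 1.067⁶ = 28.0376px
Augmented fourth: 19.0 × 1.414⁶ = 151.8623px
Difference: 151.8623 − 28.0376 = 123.8247px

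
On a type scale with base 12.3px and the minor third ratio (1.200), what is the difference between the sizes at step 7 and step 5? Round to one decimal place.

Step 5: 12.3 × 1.200⁵ = 30.606px
Step 7: 12.3 × 1.200⁷ = 44.073px
Difference: 44.073 − 30.606 = 13.467px

13.5px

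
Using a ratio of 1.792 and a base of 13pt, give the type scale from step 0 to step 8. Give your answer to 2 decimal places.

13.00pt, 23.30pt, 41.75pt, 74.81pt, 134.06pt, 240.23pt, 430.50pt, 771.45pt, 1382.44pt

Step 0: 13pt
Step 1: 13.0 × 1.792 = 23.30
Step 2: 13.0 × 1.792² = 41.75
Step 3: 13.0 × 1.792³ = 74.81
Step 4: 13.0 × 1.792⁴ = 134.06
Step 5: 13.0 × 1.792⁵ = 240.23
Step 6: 13.0 × 1.792⁶ = 430.50
Step 7: 13.0 × 1.792⁷ = 771.45
Step 8: 13.0 × 1.792⁸ = 1382.44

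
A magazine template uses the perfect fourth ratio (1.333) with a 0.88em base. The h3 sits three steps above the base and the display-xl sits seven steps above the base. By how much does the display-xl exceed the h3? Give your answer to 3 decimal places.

4.497em

Step 3: 0.88 × 1.333³ = 2.08436em
Step 7: 0.88 × 1.333⁷ = 6.58103em
Difference: 6.58103 − 2.08436 = 4.49667em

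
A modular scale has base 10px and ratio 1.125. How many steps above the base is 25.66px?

8

1.125ⁿ = 25.66 / 10 = 2.5660
n = ln(2.5660) / ln(1.125) = 0.9423 / 0.1178 ≈ 8.00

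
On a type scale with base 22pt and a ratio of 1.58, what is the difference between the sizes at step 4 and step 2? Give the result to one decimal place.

82.2pt

Step 2: 22.0 × 1.58² = 54.921pt
Step 4: 22.0 × 1.58⁴ = 137.104pt
Difference: 137.104 − 54.921 = 82.183pt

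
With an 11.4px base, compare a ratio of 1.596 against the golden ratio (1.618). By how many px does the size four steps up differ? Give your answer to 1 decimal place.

4.2px

At 1.596: 11.4 × 1.596⁴ = 73.967px
Golden ratio: 11.4 × 1.618⁴ = 78.130px
Difference: 78.130 − 73.967 = 4.163px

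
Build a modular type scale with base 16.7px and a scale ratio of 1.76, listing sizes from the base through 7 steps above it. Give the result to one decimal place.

Step 0: 16.7px
Step 1: 16.7 × 1.76 = 29.4
Step 2: 16.7 × 1.76² = 51.7
Step 3: 16.7 × 1.76³ = 91.0
Step 4: 16.7 × 1.76⁴ = 160.2
Step 5: 16.7 × 1.76⁵ = 282.0
Step 6: 16.7 × 1.76⁶ = 496.4
Step 7: 16.7 × 1.76⁷ = 873.6

16.7px, 29.4px, 51.7px, 91.0px, 160.2px, 282.0px, 496.4px, 873.6px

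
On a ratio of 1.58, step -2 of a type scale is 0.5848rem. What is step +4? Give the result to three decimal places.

Moving from step -2 to step +4 is 6 steps up, so multiply by r⁶.
0.5848 × 1.58⁶ = 0.5848 × 15.55760 ≈ 9.098

9.098rem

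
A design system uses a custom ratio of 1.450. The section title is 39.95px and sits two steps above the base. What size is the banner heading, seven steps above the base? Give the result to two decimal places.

256.07px

The gap is 7 − (2) = 5 steps, so the factor is 1.450^5.
39.95 × 1.450⁵ = 39.95 × 6.40973 ≈ 256.069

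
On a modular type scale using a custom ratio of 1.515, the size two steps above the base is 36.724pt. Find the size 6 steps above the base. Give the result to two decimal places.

Moving from step +2 to step +6 is 4 steps up, so multiply by r⁴.
36.724 × 1.515⁴ = 36.724 × 5.26806 ≈ 193.464

193.46pt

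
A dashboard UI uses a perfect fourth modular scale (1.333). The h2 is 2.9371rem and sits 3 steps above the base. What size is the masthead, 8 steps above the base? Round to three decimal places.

Moving from step +3 to step +8 is 5 steps up, so multiply by r⁵.
2.9371 × 1.333⁵ = 2.9371 × 4.20873 ≈ 12.361

12.361rem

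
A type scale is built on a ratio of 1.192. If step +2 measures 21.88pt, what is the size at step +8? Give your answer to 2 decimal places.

62.76pt

The gap is 8 − (2) = 6 steps, so the factor is 1.192^6.
21.88 × 1.192⁶ = 21.88 × 2.86852 ≈ 62.763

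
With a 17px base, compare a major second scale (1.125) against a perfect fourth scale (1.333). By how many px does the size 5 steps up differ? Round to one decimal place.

40.9px

Major second: 17.0 × 1.125⁵ = 30.635px
Perfect fourth: 17.0 × 1.333⁵ = 71.548px
Difference: 71.548 − 30.635 = 40.913px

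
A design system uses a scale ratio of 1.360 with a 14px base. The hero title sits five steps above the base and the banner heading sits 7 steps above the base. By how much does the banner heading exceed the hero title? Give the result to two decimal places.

55.34px

Step 5: 14.0 × 1.360⁵ = 65.1362px
Step 7: 14.0 × 1.360⁷ = 120.4760px
Difference: 120.4760 − 65.1362 = 55.3398px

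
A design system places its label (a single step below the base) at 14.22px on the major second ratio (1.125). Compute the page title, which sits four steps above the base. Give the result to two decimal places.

25.62px

The gap is 4 − (-1) = 5 steps, so the factor is 1.125^5.
14.22 × 1.125⁵ = 14.22 × 1.80203 ≈ 25.625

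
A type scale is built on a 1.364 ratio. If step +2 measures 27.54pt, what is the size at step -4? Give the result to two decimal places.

4.28pt

Moving from step +2 to step -4 is 6 steps down, so divide by r⁶.
27.54 ÷ 1.364⁶ = 27.54 ÷ 6.44001 ≈ 4.276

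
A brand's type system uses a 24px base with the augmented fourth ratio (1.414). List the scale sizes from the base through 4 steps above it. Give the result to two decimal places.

Step 0: 24px
Step 1: 24.0 × 1.414 = 33.94
Step 2: 24.0 × 1.414² = 47.99
Step 3: 24.0 × 1.414³ = 67.85
Step 4: 24.0 × 1.414⁴ = 95.94

24.00px, 33.94px, 47.99px, 67.85px, 95.94px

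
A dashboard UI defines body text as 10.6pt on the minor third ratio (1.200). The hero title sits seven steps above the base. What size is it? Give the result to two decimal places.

Each step on a modular scale multiplies by the ratio, so the size n steps from the base is base × ratioⁿ.
10.6 × 1.200⁷ = 10.6 × 3.58318 ≈ 37.98

37.98pt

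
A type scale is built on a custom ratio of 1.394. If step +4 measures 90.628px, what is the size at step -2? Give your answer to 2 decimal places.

12.35px

Moving from step +4 to step -2 is 6 steps down, so divide by r⁶.
90.628 ÷ 1.394⁶ = 90.628 ÷ 7.33798 ≈ 12.351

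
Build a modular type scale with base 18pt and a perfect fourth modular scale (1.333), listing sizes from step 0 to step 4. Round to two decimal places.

Step 0: 18pt
Step 1: 18.0 × 1.333 = 23.99
Step 2: 18.0 × 1.333² = 31.98
Step 3: 18.0 × 1.333³ = 42.63
Step 4: 18.0 × 1.333⁴ = 56.83

18.00pt, 23.99pt, 31.98pt, 42.63pt, 56.83pt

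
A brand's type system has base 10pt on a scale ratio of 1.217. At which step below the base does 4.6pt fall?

4

1.217ⁿ = 10 / 4.6 = 2.1739
n = ln(2.1739) / ln(1.217) = 0.7765 / 0.1964 ≈ 3.95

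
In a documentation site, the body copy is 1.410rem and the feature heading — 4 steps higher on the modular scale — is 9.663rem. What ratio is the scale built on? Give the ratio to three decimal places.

1.618

The ratio satisfies 1.410 × r⁴ = 9.663, so r = (9.663 / 1.410)^(1/4).
r = 6.8532^(1/4) ≈ 1.6180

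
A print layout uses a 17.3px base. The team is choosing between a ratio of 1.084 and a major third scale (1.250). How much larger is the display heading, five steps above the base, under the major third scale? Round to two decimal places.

At 1.084: 17.3 × 1.084⁵ = 25.8936px
Major third: 17.3 × 1.250⁵ = 52.7954px
Difference: 52.7954 − 25.8936 = 26.9018px

26.90px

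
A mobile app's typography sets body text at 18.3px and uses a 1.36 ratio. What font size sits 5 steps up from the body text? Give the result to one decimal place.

18.3 × 1.36⁵ = 18.3 × 4.65259 ≈ 85.14

85.1px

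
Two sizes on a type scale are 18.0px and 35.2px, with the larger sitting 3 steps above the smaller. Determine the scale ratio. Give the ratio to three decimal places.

The ratio satisfies 18.0 × r³ = 35.2, so r = (35.2 / 18.0)^(1/3).
r = 1.9556^(1/3) ≈ 1.2505

1.251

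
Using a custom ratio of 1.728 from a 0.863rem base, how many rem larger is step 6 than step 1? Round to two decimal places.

Step 1: 0.863 × 1.728 = 1.4913rem
Step 6: 0.863 × 1.728⁶ = 22.9759rem
Difference: 22.9759 − 1.4913 = 21.4846rem

21.48rem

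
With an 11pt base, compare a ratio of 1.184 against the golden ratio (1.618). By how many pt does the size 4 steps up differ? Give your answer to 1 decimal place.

53.8pt

At 1.184: 11.0 × 1.184⁴ = 21.617pt
Golden ratio: 11.0 × 1.618⁴ = 75.389pt
Difference: 75.389 − 21.617 = 53.772pt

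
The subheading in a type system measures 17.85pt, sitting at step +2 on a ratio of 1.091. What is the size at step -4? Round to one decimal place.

10.6pt

The gap is -4 − (2) = -6 steps, so the factor is 1.091^-6.
17.85 ÷ 1.091⁶ = 17.85 ÷ 1.68635 ≈ 10.585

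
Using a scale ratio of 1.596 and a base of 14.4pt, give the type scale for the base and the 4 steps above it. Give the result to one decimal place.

Step 0: 14.4pt
Step 1: 14.4 × 1.596 = 23.0
Step 2: 14.4 × 1.596² = 36.7
Step 3: 14.4 × 1.596³ = 58.5
Step 4: 14.4 × 1.596⁴ = 93.4

14.4pt, 23.0pt, 36.7pt, 58.5pt, 93.4pt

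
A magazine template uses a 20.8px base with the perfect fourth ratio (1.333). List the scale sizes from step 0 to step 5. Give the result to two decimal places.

20.80px, 27.73px, 36.96px, 49.27px, 65.67px, 87.54px

Step 0: 20.8px
Step 1: 20.8 × 1.333 = 27.73
Step 2: 20.8 × 1.333² = 36.96
Step 3: 20.8 × 1.333³ = 49.27
Step 4: 20.8 × 1.333⁴ = 65.67
Step 5: 20.8 × 1.333⁵ = 87.54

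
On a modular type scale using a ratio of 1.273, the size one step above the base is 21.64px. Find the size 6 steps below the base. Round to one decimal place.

4.0px

21.64 ÷ 1.273⁷ = 21.64 ÷ 5.41750 ≈ 3.994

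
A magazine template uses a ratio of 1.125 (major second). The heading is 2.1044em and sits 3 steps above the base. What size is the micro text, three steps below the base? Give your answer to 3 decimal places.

1.038em

The gap is -3 − (3) = -6 steps, so the factor is 1.125^-6.
2.1044 ÷ 1.125⁶ = 2.1044 ÷ 2.02729 ≈ 1.038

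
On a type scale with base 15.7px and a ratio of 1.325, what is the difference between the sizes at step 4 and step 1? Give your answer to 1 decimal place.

27.6px

Step 1: 15.7 × 1.325 = 20.802px
Step 4: 15.7 × 1.325⁴ = 48.391px
Difference: 48.391 − 20.802 = 27.589px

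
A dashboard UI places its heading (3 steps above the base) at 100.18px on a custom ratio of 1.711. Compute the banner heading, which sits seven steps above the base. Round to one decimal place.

Moving from step +3 to step +7 is 4 steps up, so multiply by r⁴.
100.18 × 1.711⁴ = 100.18 × 8.57038 ≈ 858.581

858.6px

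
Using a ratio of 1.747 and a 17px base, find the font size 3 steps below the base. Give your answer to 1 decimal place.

Every step multiplies by the scale ratio.
17.0 ÷ 1.747³ = 17.0 ÷ 5.33186 ≈ 3.19

3.2px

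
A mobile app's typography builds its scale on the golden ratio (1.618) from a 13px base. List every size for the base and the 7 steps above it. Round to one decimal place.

13.0px, 21.0px, 34.0px, 55.1px, 89.1px, 144.2px, 233.2px, 377.4px

Step 0: 13px
Step 1: 13.0 × 1.618 = 21.0
Step 2: 13.0 × 1.618² = 34.0
Step 3: 13.0 × 1.618³ = 55.1
Step 4: 13.0 × 1.618⁴ = 89.1
Step 5: 13.0 × 1.618⁵ = 144.2
Step 6: 13.0 × 1.618⁶ = 233.2
Step 7: 13.0 × 1.618⁷ = 377.4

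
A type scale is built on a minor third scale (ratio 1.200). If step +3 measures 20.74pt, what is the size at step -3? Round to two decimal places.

6.95pt

20.74 ÷ 1.200⁶ = 20.74 ÷ 2.98598 ≈ 6.946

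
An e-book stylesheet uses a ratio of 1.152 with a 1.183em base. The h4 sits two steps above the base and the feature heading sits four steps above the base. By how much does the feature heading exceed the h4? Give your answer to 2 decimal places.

Step 2: 1.183 × 1.152² = 1.5700em
Step 4: 1.183 × 1.152⁴ = 2.0835em
Difference: 2.0835 − 1.5700 = 0.5135em

0.51em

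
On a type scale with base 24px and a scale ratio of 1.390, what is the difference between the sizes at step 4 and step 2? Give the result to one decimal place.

Step 2: 24.0 × 1.390² = 46.370px
Step 4: 24.0 × 1.390⁴ = 89.592px
Difference: 89.592 − 46.370 = 43.222px

43.2px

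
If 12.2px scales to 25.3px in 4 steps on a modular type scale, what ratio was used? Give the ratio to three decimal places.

The ratio satisfies 12.2 × r⁴ = 25.3, so r = (25.3 / 12.2)^(1/4).
r = 2.0738^(1/4) ≈ 1.2000

1.200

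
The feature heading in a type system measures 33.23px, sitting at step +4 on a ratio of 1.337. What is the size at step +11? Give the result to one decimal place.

33.23 × 1.337⁷ = 33.23 × 7.63695 ≈ 253.776

253.8px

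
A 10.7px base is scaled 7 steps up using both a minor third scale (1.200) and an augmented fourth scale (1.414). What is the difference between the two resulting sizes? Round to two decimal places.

Minor third: 10.7 × 1.200⁷ = 38.3400px
Augmented fourth: 10.7 × 1.414⁷ = 120.9288px
Difference: 120.9288 − 38.3400 = 82.5888px

82.59px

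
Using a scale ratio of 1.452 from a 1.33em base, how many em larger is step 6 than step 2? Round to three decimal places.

9.660em

Step 2: 1.33 × 1.452² = 2.80404em
Step 6: 1.33 × 1.452⁶ = 12.46382em
Difference: 12.46382 − 2.80404 = 9.65978em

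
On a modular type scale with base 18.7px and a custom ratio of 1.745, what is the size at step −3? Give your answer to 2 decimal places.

3.52px

A modular type scale is a geometric sequence: sizeₙ = base × rⁿ.
18.7 ÷ 1.745³ = 18.7 ÷ 5.31357 ≈ 3.52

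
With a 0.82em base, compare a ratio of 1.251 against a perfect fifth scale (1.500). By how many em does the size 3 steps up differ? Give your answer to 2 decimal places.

At 1.251: 0.82 × 1.251³ = 1.6054em
Perfect fifth: 0.82 × 1.500³ = 2.7675em
Difference: 2.7675 − 1.6054 = 1.1621em

1.16em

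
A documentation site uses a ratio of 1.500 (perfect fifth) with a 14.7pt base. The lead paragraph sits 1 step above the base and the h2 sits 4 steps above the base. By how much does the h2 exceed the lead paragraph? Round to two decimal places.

52.37pt

Step 1: 14.7 × 1.500 = 22.0500pt
Step 4: 14.7 × 1.500⁴ = 74.4188pt
Difference: 74.4188 − 22.0500 = 52.3688pt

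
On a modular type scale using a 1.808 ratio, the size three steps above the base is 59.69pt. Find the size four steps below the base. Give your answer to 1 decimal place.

59.69 ÷ 1.808⁷ = 59.69 ÷ 63.15227 ≈ 0.945

0.9pt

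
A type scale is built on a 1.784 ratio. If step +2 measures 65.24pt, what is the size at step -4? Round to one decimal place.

Moving from step +2 to step -4 is 6 steps down, so divide by r⁶.
65.24 ÷ 1.784⁶ = 65.24 ÷ 32.23807 ≈ 2.024

2.0pt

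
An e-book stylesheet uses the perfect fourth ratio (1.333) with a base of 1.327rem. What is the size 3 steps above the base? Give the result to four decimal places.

3.1431rem

Each step on a modular scale multiplies by the ratio, so the size n steps from the base is base × ratioⁿ.
1.327 × 1.333³ = 1.327 × 2.36859 ≈ 3.1431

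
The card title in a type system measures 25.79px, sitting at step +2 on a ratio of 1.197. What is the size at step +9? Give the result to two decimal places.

90.81px

25.79 × 1.197⁷ = 25.79 × 3.52094 ≈ 90.805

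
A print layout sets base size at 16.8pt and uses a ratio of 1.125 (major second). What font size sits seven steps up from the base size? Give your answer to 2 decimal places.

38.32pt

Every step multiplies by the scale ratio.
16.8 × 1.125⁷ = 16.8 × 2.28070 ≈ 38.32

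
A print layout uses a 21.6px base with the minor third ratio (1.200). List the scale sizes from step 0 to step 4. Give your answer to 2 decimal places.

21.60px, 25.92px, 31.10px, 37.32px, 44.79px

Step 0: 21.6px
Step 1: 21.6 × 1.200 = 25.92
Step 2: 21.6 × 1.200² = 31.10
Step 3: 21.6 × 1.200³ = 37.32
Step 4: 21.6 × 1.200⁴ = 44.79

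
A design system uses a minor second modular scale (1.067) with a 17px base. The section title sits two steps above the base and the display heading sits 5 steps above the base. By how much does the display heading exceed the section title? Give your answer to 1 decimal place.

Step 2: 17.0 × 1.067² = 19.354px
Step 5: 17.0 × 1.067⁵ = 23.511px
Difference: 23.511 − 19.354 = 4.157px

4.2px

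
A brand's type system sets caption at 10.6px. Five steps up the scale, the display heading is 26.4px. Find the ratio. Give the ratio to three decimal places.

The ratio satisfies 10.6 × r⁵ = 26.4, so r = (26.4 / 10.6)^(1/5).
r = 2.4906^(1/5) ≈ 1.2002

1.200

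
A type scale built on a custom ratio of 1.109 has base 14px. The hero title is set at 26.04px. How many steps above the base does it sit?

6

1.109ⁿ = 26.04 / 14 = 1.8600
n = ln(1.8600) / ln(1.109) = 0.6206 / 0.1035 ≈ 6.00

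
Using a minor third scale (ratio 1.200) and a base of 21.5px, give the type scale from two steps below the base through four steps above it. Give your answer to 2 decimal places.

14.93px, 17.92px, 21.50px, 25.80px, 30.96px, 37.15px, 44.58px

Step -2: 21.5 ÷ 1.200² = 14.93
Step -1: 21.5 ÷ 1.200 = 17.92
Step 0: 21.5px
Step 1: 21.5 × 1.200 = 25.80
Step 2: 21.5 × 1.200² = 30.96
Step 3: 21.5 × 1.200³ = 37.15
Step 4: 21.5 × 1.200⁴ = 44.58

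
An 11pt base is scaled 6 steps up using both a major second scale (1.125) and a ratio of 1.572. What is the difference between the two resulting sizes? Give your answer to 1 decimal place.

Major second: 11.0 × 1.125⁶ = 22.300pt
At 1.572: 11.0 × 1.572⁶ = 166.000pt
Difference: 166.000 − 22.300 = 143.700pt

143.7pt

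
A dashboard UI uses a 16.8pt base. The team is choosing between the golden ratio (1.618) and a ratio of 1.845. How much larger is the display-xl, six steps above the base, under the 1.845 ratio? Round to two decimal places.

361.23pt

Golden ratio: 16.8 × 1.618⁶ = 301.4258pt
At 1.845: 16.8 × 1.845⁶ = 662.6550pt
Difference: 662.6550 − 301.4258 = 361.2292pt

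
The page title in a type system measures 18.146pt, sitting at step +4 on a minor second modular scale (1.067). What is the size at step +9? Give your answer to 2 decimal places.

25.10pt

18.146 × 1.067⁵ = 18.146 × 1.38300 ≈ 25.096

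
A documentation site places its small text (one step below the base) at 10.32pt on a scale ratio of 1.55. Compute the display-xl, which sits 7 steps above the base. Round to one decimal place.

10.32 × 1.55⁸ = 10.32 × 33.31606 ≈ 343.822

343.8pt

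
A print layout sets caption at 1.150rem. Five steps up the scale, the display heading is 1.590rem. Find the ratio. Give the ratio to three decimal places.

r⁵ = 1.590 / 1.150, so r = (1.590/1.150)^(1/5).
r = 1.3826^(1/5) ≈ 1.0669

1.067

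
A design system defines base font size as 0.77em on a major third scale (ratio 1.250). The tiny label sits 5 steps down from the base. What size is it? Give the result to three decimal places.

0.252em

0.77 ÷ 1.250⁵ = 0.77 ÷ 3.05176 ≈ 0.252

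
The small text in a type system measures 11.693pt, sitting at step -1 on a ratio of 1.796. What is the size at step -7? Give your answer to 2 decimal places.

Moving from step -1 to step -7 is 6 steps down, so divide by r⁶.
11.693 ÷ 1.796⁶ = 11.693 ÷ 33.56124 ≈ 0.348

0.35pt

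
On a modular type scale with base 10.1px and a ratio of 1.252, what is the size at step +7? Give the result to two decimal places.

10.1 × 1.252⁷ = 10.1 × 4.82203 ≈ 48.70

48.70px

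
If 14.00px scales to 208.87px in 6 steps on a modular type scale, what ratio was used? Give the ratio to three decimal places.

1.569

r⁶ = 208.87 / 14.00, so r = (208.87/14.00)^(1/6).
r = 14.9193^(1/6) ≈ 1.5690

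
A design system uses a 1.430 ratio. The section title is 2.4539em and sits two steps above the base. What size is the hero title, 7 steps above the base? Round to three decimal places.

2.4539 × 1.430⁵ = 2.4539 × 5.97971 ≈ 14.674

14.674em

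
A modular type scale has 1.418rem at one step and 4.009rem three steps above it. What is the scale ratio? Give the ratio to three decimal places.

1.414

The ratio satisfies 1.418 × r³ = 4.009, so r = (4.009 / 1.418)^(1/3).
r = 2.8272^(1/3) ≈ 1.4140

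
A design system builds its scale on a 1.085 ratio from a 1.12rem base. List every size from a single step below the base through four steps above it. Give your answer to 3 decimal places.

1.032rem, 1.120rem, 1.215rem, 1.318rem, 1.431rem, 1.552rem

Step -1: 1.12 ÷ 1.085 = 1.032
Step 0: 1.12rem
Step 1: 1.12 × 1.085 = 1.215
Step 2: 1.12 × 1.085² = 1.318
Step 3: 1.12 × 1.085³ = 1.431
Step 4: 1.12 × 1.085⁴ = 1.552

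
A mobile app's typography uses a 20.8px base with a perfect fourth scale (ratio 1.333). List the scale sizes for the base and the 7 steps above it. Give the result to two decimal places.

Step 0: 20.8px
Step 1: 20.8 × 1.333 = 27.73
Step 2: 20.8 × 1.333² = 36.96
Step 3: 20.8 × 1.333³ = 49.27
Step 4: 20.8 × 1.333⁴ = 65.67
Step 5: 20.8 × 1.333⁵ = 87.54
Step 6: 20.8 × 1.333⁶ = 116.69
Step 7: 20.8 × 1.333⁷ = 155.55

20.80px, 27.73px, 36.96px, 49.27px, 65.67px, 87.54px, 116.69px, 155.55px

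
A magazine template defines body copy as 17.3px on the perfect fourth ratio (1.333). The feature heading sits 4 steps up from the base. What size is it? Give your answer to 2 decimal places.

54.62px

17.3 × 1.333⁴ = 17.3 × 3.15733 ≈ 54.62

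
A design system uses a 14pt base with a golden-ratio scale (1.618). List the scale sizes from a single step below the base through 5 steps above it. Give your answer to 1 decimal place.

8.7pt, 14.0pt, 22.7pt, 36.7pt, 59.3pt, 95.9pt, 155.2pt

Step -1: 14.0 ÷ 1.618 = 8.7
Step 0: 14pt
Step 1: 14.0 × 1.618 = 22.7
Step 2: 14.0 × 1.618² = 36.7
Step 3: 14.0 × 1.618³ = 59.3
Step 4: 14.0 × 1.618⁴ = 95.9
Step 5: 14.0 × 1.618⁵ = 155.2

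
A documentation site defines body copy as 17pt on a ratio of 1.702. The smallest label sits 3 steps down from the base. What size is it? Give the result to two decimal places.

3.45pt

17.0 ÷ 1.702³ = 17.0 ÷ 4.93036 ≈ 3.45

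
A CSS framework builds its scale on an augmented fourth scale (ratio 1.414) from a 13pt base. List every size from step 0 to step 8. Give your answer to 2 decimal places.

Step 0: 13pt
Step 1: 13.0 × 1.414 = 18.38
Step 2: 13.0 × 1.414² = 25.99
Step 3: 13.0 × 1.414³ = 36.75
Step 4: 13.0 × 1.414⁴ = 51.97
Step 5: 13.0 × 1.414⁵ = 73.48
Step 6: 13.0 × 1.414⁶ = 103.91
Step 7: 13.0 × 1.414⁷ = 146.92
Step 8: 13.0 × 1.414⁸ = 207.75

13.00pt, 18.38pt, 25.99pt, 36.75pt, 51.97pt, 73.48pt, 103.91pt, 146.92pt, 207.75pt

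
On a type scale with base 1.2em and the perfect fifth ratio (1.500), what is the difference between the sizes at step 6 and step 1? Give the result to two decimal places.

Step 1: 1.2 × 1.500 = 1.8000em
Step 6: 1.2 × 1.500⁶ = 13.6687em
Difference: 13.6687 − 1.8000 = 11.8687em

11.87em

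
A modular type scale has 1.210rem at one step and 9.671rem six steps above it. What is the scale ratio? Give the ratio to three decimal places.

The ratio satisfies 1.210 × r⁶ = 9.671, so r = (9.671 / 1.210)^(1/6).
r = 7.9926^(1/6) ≈ 1.4140

1.414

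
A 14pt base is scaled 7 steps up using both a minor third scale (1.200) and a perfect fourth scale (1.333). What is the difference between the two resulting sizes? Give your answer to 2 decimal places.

Minor third: 14.0 × 1.200⁷ = 50.1645pt
Perfect fourth: 14.0 × 1.333⁷ = 104.6982pt
Difference: 104.6982 − 50.1645 = 54.5337pt

54.53pt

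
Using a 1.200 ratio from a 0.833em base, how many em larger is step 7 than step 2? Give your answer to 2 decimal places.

1.79em

Step 2: 0.833 × 1.200² = 1.1995em
Step 7: 0.833 × 1.200⁷ = 2.9848em
Difference: 2.9848 − 1.1995 = 1.7853em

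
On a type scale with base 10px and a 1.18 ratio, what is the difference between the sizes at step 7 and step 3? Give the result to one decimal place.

15.4px

Step 3: 10.0 × 1.18³ = 16.430px
Step 7: 10.0 × 1.18⁷ = 31.855px
Difference: 31.855 − 16.430 = 15.425px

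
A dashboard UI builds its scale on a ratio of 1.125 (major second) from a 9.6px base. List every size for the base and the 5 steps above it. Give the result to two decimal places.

Step 0: 9.6px
Step 1: 9.6 × 1.125 = 10.80
Step 2: 9.6 × 1.125² = 12.15
Step 3: 9.6 × 1.125³ = 13.67
Step 4: 9.6 × 1.125⁴ = 15.38
Step 5: 9.6 × 1.125⁵ = 17.30

9.60px, 10.80px, 12.15px, 13.67px, 15.38px, 17.30px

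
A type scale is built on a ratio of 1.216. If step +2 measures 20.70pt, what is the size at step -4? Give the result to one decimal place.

20.70 ÷ 1.216⁶ = 20.70 ÷ 3.23297 ≈ 6.403

6.4pt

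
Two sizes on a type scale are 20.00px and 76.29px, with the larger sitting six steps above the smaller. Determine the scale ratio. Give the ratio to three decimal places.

1.250

The ratio satisfies 20.00 × r⁶ = 76.29, so r = (76.29 / 20.00)^(1/6).
r = 3.8145^(1/6) ≈ 1.2500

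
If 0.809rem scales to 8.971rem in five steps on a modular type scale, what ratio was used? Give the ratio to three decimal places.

1.618

r⁵ = 8.971 / 0.809, so r = (8.971/0.809)^(1/5).
r = 11.0890^(1/5) ≈ 1.6180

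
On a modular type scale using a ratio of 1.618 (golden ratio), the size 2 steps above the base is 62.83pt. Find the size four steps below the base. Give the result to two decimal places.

3.50pt

62.83 ÷ 1.618⁶ = 62.83 ÷ 17.94201 ≈ 3.502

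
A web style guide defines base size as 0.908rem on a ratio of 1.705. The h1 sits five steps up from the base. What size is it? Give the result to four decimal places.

13.0830rem

Each step on a modular scale multiplies by the ratio, so the size n steps from the base is base × ratioⁿ.
0.908 × 1.705⁵ = 0.908 × 14.40860 ≈ 13.0830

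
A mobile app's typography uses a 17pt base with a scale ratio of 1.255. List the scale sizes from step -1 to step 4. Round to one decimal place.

13.5pt, 17.0pt, 21.3pt, 26.8pt, 33.6pt, 42.2pt

Step -1: 17.0 ÷ 1.255 = 13.5
Step 0: 17pt
Step 1: 17.0 × 1.255 = 21.3
Step 2: 17.0 × 1.255² = 26.8
Step 3: 17.0 × 1.255³ = 33.6
Step 4: 17.0 × 1.255⁴ = 42.2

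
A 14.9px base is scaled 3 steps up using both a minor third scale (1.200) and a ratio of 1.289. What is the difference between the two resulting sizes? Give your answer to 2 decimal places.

Minor third: 14.9 × 1.200³ = 25.7472px
At 1.289: 14.9 × 1.289³ = 31.9113px
Difference: 31.9113 − 25.7472 = 6.1641px

6.16px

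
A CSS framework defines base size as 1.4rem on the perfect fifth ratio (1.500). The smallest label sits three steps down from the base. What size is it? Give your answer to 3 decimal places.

1.4 ÷ 1.500³ = 1.4 ÷ 3.37500 ≈ 0.415

0.415rem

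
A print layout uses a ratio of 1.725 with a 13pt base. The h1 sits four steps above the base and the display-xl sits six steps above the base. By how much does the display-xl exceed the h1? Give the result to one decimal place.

Step 4: 13.0 × 1.725⁴ = 115.106pt
Step 6: 13.0 × 1.725⁶ = 342.514pt
Difference: 342.514 − 115.106 = 227.408pt

227.4pt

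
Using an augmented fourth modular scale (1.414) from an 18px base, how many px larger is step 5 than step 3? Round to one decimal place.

50.9px

Step 3: 18.0 × 1.414³ = 50.889px
Step 5: 18.0 × 1.414⁵ = 101.747px
Difference: 101.747 − 50.889 = 50.858px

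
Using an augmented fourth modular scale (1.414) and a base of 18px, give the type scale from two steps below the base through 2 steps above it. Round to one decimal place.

9.0px, 12.7px, 18.0px, 25.5px, 36.0px

Step -2: 18.0 ÷ 1.414² = 9.0
Step -1: 18.0 ÷ 1.414 = 12.7
Step 0: 18px
Step 1: 18.0 × 1.414 = 25.5
Step 2: 18.0 × 1.414² = 36.0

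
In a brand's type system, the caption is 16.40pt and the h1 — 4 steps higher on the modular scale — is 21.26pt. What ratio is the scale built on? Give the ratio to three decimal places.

1.067

r⁴ = 21.26 / 16.40, so r = (21.26/16.40)^(1/4).
r = 1.2963^(1/4) ≈ 1.0670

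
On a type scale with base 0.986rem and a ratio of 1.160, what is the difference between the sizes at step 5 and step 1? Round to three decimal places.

0.927rem

Step 1: 0.986 × 1.160 = 1.14376rem
Step 5: 0.986 × 1.160⁵ = 2.07094rem
Difference: 2.07094 − 1.14376 = 0.92718rem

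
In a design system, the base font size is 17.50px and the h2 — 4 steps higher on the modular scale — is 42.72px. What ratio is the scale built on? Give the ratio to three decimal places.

The ratio satisfies 17.50 × r⁴ = 42.72, so r = (42.72 / 17.50)^(1/4).
r = 2.4411^(1/4) ≈ 1.2500

1.250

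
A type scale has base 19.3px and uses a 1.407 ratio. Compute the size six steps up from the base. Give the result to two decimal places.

Every step multiplies by the scale ratio.
19.3 × 1.407⁶ = 19.3 × 7.75826 ≈ 149.73

149.73px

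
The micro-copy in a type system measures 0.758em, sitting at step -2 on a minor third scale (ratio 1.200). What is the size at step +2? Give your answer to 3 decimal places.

1.572em

Moving from step -2 to step +2 is 4 steps up, so multiply by r⁴.
0.758 × 1.200⁴ = 0.758 × 2.07360 ≈ 1.572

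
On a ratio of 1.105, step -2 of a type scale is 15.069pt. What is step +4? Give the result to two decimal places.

15.069 × 1.105⁶ = 15.069 × 1.82043 ≈ 27.432

27.43pt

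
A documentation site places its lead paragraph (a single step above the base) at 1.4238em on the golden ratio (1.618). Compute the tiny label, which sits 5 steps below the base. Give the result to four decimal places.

0.0794em

Moving from step +1 to step -5 is 6 steps down, so divide by r⁶.
1.4238 ÷ 1.618⁶ = 1.4238 ÷ 17.94201 ≈ 0.0794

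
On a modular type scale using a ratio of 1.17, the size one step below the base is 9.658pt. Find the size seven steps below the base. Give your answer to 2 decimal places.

9.658 ÷ 1.17⁶ = 9.658 ÷ 2.56516 ≈ 3.765

3.77pt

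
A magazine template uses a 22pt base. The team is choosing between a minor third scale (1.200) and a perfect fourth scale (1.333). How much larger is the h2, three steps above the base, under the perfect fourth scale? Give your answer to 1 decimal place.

Minor third: 22.0 × 1.200³ = 38.016pt
Perfect fourth: 22.0 × 1.333³ = 52.109pt
Difference: 52.109 − 38.016 = 14.093pt

14.1pt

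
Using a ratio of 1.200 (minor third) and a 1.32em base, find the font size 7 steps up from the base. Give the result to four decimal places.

4.7298em

Each step on a modular scale multiplies by the ratio, so the size n steps from the base is base × ratioⁿ.
1.32 × 1.200⁷ = 1.32 × 3.58318 ≈ 4.7298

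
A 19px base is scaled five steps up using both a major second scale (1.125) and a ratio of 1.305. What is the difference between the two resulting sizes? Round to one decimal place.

37.7px

Major second: 19.0 × 1.125⁵ = 34.239px
At 1.305: 19.0 × 1.305⁵ = 71.913px
Difference: 71.913 − 34.239 = 37.674px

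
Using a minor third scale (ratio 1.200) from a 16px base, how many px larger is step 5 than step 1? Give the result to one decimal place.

Step 1: 16.0 × 1.200 = 19.200px
Step 5: 16.0 × 1.200⁵ = 39.813px
Difference: 39.813 − 19.200 = 20.613px

20.6px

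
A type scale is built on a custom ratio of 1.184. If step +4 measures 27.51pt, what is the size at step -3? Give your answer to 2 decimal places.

The gap is -3 − (4) = -7 steps, so the factor is 1.184^-7.
27.51 ÷ 1.184⁷ = 27.51 ÷ 3.26183 ≈ 8.434

8.43pt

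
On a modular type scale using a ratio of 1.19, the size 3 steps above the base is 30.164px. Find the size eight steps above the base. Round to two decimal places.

The gap is 8 − (3) = 5 steps, so the factor is 1.19^5.
30.164 × 1.19⁵ = 30.164 × 2.38635 ≈ 71.982

71.98px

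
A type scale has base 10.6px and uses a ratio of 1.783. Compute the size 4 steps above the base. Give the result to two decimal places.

107.13px

10.6 × 1.783⁴ = 10.6 × 10.10661 ≈ 107.13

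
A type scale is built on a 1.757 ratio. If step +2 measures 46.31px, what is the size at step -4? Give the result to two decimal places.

1.57px

The gap is -4 − (2) = -6 steps, so the factor is 1.757^-6.
46.31 ÷ 1.757⁶ = 46.31 ÷ 29.41918 ≈ 1.574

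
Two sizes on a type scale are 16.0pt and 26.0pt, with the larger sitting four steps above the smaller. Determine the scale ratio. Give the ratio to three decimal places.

1.129

The ratio satisfies 16.0 × r⁴ = 26.0, so r = (26.0 / 16.0)^(1/4).
r = 1.6250^(1/4) ≈ 1.1291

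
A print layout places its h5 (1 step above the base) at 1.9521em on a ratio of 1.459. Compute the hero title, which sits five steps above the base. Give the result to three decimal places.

1.9521 × 1.459⁴ = 1.9521 × 4.53128 ≈ 8.846

8.846em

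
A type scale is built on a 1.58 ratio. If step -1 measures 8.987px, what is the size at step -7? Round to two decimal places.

Moving from step -1 to step -7 is 6 steps down, so divide by r⁶.
8.987 ÷ 1.58⁶ = 8.987 ÷ 15.55760 ≈ 0.578

0.58px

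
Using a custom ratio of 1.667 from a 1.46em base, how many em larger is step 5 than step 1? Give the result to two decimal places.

16.36em

Step 1: 1.46 × 1.667 = 2.4338em
Step 5: 1.46 × 1.667⁵ = 18.7945em
Difference: 18.7945 − 2.4338 = 16.3607em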